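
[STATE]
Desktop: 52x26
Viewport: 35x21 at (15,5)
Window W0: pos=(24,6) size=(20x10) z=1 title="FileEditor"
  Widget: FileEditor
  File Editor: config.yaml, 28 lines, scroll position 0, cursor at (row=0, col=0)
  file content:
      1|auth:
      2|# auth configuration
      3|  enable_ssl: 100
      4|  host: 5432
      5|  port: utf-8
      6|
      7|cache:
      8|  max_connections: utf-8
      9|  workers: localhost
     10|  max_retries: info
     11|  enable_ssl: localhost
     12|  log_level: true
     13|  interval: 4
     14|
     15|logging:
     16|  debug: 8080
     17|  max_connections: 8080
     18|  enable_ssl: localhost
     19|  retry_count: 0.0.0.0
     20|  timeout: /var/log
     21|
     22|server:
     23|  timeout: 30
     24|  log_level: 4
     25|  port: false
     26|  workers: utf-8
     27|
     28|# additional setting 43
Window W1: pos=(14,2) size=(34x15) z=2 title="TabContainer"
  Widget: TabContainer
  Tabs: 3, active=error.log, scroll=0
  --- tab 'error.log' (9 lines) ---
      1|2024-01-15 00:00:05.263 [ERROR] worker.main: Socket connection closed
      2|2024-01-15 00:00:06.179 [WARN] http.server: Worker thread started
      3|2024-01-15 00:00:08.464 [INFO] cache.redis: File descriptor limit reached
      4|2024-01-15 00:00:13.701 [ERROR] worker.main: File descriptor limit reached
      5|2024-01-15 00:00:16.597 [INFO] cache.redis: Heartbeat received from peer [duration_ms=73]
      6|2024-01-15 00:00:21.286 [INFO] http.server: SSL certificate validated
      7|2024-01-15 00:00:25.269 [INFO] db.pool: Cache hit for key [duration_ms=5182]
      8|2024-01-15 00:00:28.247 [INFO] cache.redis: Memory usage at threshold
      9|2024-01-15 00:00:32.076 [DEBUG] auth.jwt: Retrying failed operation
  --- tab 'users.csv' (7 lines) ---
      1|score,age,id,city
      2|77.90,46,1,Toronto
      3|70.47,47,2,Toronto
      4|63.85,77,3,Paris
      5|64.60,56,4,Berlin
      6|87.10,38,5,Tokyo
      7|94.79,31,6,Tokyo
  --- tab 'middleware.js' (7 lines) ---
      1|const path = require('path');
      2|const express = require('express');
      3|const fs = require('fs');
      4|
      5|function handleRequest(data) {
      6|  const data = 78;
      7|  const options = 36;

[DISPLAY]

[error.log]│ users.csv │ middlew┃  
────────────────────────────────┃  
2024-01-15 00:00:05.263 [ERROR] ┃  
2024-01-15 00:00:06.179 [WARN] h┃  
2024-01-15 00:00:08.464 [INFO] c┃  
2024-01-15 00:00:13.701 [ERROR] ┃  
2024-01-15 00:00:16.597 [INFO] c┃  
2024-01-15 00:00:21.286 [INFO] h┃  
2024-01-15 00:00:25.269 [INFO] d┃  
2024-01-15 00:00:28.247 [INFO] c┃  
2024-01-15 00:00:32.076 [DEBUG] ┃  
━━━━━━━━━━━━━━━━━━━━━━━━━━━━━━━━┛  
                                   
                                   
                                   
                                   
                                   
                                   
                                   
                                   
                                   


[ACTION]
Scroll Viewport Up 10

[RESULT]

                                   
                                   
━━━━━━━━━━━━━━━━━━━━━━━━━━━━━━━━┓  
 TabContainer                   ┃  
────────────────────────────────┨  
[error.log]│ users.csv │ middlew┃  
────────────────────────────────┃  
2024-01-15 00:00:05.263 [ERROR] ┃  
2024-01-15 00:00:06.179 [WARN] h┃  
2024-01-15 00:00:08.464 [INFO] c┃  
2024-01-15 00:00:13.701 [ERROR] ┃  
2024-01-15 00:00:16.597 [INFO] c┃  
2024-01-15 00:00:21.286 [INFO] h┃  
2024-01-15 00:00:25.269 [INFO] d┃  
2024-01-15 00:00:28.247 [INFO] c┃  
2024-01-15 00:00:32.076 [DEBUG] ┃  
━━━━━━━━━━━━━━━━━━━━━━━━━━━━━━━━┛  
                                   
                                   
                                   
                                   


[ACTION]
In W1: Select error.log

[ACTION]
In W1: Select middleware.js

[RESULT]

                                   
                                   
━━━━━━━━━━━━━━━━━━━━━━━━━━━━━━━━┓  
 TabContainer                   ┃  
────────────────────────────────┨  
 error.log │ users.csv │[middlew┃  
────────────────────────────────┃  
const path = require('path');   ┃  
const express = require('express┃  
const fs = require('fs');       ┃  
                                ┃  
function handleRequest(data) {  ┃  
  const data = 78;              ┃  
  const options = 36;           ┃  
                                ┃  
                                ┃  
━━━━━━━━━━━━━━━━━━━━━━━━━━━━━━━━┛  
                                   
                                   
                                   
                                   


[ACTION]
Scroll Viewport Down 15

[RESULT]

 error.log │ users.csv │[middlew┃  
────────────────────────────────┃  
const path = require('path');   ┃  
const express = require('express┃  
const fs = require('fs');       ┃  
                                ┃  
function handleRequest(data) {  ┃  
  const data = 78;              ┃  
  const options = 36;           ┃  
                                ┃  
                                ┃  
━━━━━━━━━━━━━━━━━━━━━━━━━━━━━━━━┛  
                                   
                                   
                                   
                                   
                                   
                                   
                                   
                                   
                                   


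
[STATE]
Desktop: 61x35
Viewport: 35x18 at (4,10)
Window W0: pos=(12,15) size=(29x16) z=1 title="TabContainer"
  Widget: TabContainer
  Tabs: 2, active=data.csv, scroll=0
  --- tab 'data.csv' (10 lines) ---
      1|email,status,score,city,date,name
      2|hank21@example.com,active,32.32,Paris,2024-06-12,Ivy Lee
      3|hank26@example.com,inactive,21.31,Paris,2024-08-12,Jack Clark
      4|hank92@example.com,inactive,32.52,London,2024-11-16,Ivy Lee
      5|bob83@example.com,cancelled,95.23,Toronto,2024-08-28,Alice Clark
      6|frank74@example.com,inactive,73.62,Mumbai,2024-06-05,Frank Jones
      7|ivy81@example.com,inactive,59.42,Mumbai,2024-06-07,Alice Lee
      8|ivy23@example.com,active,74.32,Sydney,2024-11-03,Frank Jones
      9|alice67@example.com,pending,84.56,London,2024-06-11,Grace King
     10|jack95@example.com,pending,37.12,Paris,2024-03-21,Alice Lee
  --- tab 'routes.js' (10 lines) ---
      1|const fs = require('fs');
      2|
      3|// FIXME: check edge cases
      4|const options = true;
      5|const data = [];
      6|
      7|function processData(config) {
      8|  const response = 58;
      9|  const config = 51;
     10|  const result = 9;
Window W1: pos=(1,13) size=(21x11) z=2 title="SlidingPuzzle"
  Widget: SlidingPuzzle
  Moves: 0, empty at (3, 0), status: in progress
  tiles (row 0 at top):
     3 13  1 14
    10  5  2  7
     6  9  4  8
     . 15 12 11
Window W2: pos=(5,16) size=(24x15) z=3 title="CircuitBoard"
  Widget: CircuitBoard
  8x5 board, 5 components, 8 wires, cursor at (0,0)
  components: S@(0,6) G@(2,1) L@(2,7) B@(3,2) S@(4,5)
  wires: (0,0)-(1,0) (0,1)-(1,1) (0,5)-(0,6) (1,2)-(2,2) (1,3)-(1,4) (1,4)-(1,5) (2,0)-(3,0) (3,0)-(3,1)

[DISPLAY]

                                   
                                   
                                   
━━━━━━━━━━━━━━━━━┓                 
lidingPuzzle     ┃                 
─────────────────┨━━━━━━━━━━━━━━━━━
─┏━━━━━━━━━━━━━━━━━━━━━━┓          
 ┃ CircuitBoard         ┃──────────
─┠──────────────────────┨es.js     
1┃   0 1 2 3 4 5 6 7    ┃──────────
─┃0  [.]  ·             ┃re,city,da
 ┃    │   │             ┃om,active,
─┃1   ·   ·   ·   · ─ · ┃om,inactiv
━┃            │         ┃om,inactiv
 ┃2   ·   G   ·         ┃m,cancelle
 ┃    │                 ┃com,inacti
 ┃3   · ─ ·   B         ┃m,inactive
 ┃                      ┃m,active,7


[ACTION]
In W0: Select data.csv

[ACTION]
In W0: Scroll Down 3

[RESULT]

                                   
                                   
                                   
━━━━━━━━━━━━━━━━━┓                 
lidingPuzzle     ┃                 
─────────────────┨━━━━━━━━━━━━━━━━━
─┏━━━━━━━━━━━━━━━━━━━━━━┓          
 ┃ CircuitBoard         ┃──────────
─┠──────────────────────┨es.js     
1┃   0 1 2 3 4 5 6 7    ┃──────────
─┃0  [.]  ·             ┃om,inactiv
 ┃    │   │             ┃m,cancelle
─┃1   ·   ·   ·   · ─ · ┃com,inacti
━┃            │         ┃m,inactive
 ┃2   ·   G   ·         ┃m,active,7
 ┃    │                 ┃com,pendin
 ┃3   · ─ ·   B         ┃om,pending
 ┃                      ┃          


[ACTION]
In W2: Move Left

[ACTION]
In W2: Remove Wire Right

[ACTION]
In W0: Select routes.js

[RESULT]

                                   
                                   
                                   
━━━━━━━━━━━━━━━━━┓                 
lidingPuzzle     ┃                 
─────────────────┨━━━━━━━━━━━━━━━━━
─┏━━━━━━━━━━━━━━━━━━━━━━┓          
 ┃ CircuitBoard         ┃──────────
─┠──────────────────────┨es.js]    
1┃   0 1 2 3 4 5 6 7    ┃──────────
─┃0  [.]  ·             ┃re('fs'); 
 ┃    │   │             ┃          
─┃1   ·   ·   ·   · ─ · ┃edge cases
━┃            │         ┃true;     
 ┃2   ·   G   ·         ┃          
 ┃    │                 ┃          
 ┃3   · ─ ·   B         ┃Data(confi
 ┃                      ┃ = 58;    


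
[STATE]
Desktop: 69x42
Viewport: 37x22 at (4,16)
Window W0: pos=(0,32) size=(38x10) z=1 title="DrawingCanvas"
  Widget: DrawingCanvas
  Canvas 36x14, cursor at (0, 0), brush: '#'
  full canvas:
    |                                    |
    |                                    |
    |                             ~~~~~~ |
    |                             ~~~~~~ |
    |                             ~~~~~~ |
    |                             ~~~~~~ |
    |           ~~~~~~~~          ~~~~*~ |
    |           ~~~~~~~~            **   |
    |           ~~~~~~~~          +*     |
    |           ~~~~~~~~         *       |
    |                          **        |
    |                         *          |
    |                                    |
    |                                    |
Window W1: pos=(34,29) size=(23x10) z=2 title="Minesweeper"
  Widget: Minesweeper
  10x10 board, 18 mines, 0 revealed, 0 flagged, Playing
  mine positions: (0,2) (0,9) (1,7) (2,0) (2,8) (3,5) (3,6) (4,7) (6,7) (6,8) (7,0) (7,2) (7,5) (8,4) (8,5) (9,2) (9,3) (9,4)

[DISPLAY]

                                     
                                     
                                     
                                     
                                     
                                     
                                     
                                     
                                     
                                     
                                     
                                     
                                     
                              ┏━━━━━━
                              ┃ Mines
                              ┠──────
━━━━━━━━━━━━━━━━━━━━━━━━━━━━━━┃■■■■■■
awingCanvas                   ┃■■■■■■
──────────────────────────────┃■■■■■■
                              ┃■■■■■■
                              ┃■■■■■■
                          ~~~~┃■■■■■■


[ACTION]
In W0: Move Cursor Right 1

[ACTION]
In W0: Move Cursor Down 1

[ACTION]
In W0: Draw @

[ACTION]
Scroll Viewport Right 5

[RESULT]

                                     
                                     
                                     
                                     
                                     
                                     
                                     
                                     
                                     
                                     
                                     
                                     
                                     
                         ┏━━━━━━━━━━━
                         ┃ Minesweepe
                         ┠───────────
━━━━━━━━━━━━━━━━━━━━━━━━━┃■■■■■■■■■■ 
Canvas                   ┃■■■■■■■■■■ 
─────────────────────────┃■■■■■■■■■■ 
                         ┃■■■■■■■■■■ 
                         ┃■■■■■■■■■■ 
                     ~~~~┃■■■■■■■■■■ 


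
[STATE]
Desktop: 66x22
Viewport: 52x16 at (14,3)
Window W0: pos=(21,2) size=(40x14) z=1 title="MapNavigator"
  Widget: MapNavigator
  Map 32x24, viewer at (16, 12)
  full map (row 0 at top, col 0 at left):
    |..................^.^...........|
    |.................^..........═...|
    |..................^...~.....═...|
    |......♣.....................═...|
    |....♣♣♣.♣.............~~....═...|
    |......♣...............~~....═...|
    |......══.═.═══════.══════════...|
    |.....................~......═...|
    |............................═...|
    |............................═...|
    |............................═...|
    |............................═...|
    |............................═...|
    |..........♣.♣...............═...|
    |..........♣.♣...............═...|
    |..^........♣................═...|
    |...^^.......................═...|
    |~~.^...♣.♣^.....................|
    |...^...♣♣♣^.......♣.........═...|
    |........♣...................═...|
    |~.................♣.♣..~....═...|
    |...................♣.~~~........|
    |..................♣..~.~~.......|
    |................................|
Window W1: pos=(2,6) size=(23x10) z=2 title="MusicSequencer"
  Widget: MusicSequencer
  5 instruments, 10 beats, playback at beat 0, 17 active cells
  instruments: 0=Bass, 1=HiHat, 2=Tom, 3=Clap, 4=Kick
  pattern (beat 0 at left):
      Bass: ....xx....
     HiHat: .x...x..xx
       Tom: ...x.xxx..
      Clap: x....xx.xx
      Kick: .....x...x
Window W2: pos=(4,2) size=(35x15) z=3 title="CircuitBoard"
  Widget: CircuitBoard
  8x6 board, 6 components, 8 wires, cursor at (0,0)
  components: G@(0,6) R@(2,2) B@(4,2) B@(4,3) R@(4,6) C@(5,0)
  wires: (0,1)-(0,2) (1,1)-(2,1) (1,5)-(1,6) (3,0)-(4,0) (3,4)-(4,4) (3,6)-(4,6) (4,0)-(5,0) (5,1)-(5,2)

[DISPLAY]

oard                    ┃                     ┃     
────────────────────────┨─────────────────────┨     
3 4 5 6 7               ┃.......~......═...   ┃     
 ─ ·               G    ┃..............═...   ┃     
                        ┃..............═...   ┃     
               · ─ ·    ┃..............═...   ┃     
                        ┃..............═...   ┃     
   R                    ┃..@...........═...   ┃     
                        ┃..............═...   ┃     
           ·       ·    ┃..............═...   ┃     
           │       │    ┃..............═...   ┃     
   B   B   ·       R    ┃..............═...   ┃     
                        ┃━━━━━━━━━━━━━━━━━━━━━┛     
━━━━━━━━━━━━━━━━━━━━━━━━┛                           
                                                    
                                                    


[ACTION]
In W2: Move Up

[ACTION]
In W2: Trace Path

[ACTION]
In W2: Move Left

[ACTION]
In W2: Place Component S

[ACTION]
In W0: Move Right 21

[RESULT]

oard                    ┃                     ┃     
────────────────────────┨─────────────────────┨     
3 4 5 6 7               ┃...                  ┃     
 ─ ·               G    ┃...                  ┃     
                        ┃...                  ┃     
               · ─ ·    ┃...                  ┃     
                        ┃...                  ┃     
   R                    ┃..@                  ┃     
                        ┃...                  ┃     
           ·       ·    ┃...                  ┃     
           │       │    ┃...                  ┃     
   B   B   ·       R    ┃...                  ┃     
                        ┃━━━━━━━━━━━━━━━━━━━━━┛     
━━━━━━━━━━━━━━━━━━━━━━━━┛                           
                                                    
                                                    


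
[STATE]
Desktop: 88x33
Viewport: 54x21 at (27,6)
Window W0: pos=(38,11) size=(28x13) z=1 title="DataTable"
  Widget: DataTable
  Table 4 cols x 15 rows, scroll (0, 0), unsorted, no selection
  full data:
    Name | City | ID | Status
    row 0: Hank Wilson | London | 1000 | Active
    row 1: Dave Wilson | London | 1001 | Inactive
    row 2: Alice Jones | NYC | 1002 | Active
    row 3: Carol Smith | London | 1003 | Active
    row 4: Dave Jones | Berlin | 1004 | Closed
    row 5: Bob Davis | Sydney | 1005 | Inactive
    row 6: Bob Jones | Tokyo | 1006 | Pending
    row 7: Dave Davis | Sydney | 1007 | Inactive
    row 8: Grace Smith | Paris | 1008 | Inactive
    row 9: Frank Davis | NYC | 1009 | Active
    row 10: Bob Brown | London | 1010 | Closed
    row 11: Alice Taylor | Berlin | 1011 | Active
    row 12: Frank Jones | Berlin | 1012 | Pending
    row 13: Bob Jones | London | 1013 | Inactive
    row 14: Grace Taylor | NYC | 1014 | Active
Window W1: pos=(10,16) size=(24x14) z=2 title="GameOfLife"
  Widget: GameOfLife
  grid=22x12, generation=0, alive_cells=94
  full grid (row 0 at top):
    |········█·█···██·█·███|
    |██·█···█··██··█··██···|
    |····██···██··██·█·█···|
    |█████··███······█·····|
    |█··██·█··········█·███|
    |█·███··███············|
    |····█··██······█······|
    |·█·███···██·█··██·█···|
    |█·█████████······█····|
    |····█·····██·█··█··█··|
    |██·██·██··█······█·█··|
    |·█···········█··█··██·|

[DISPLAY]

                                                      
                                                      
                                                      
                                                      
                                                      
           ┏━━━━━━━━━━━━━━━━━━━━━━━━━━┓               
           ┃ DataTable                ┃               
           ┠──────────────────────────┨               
           ┃Name        │City  │ID  │S┃               
           ┃────────────┼──────┼────┼─┃               
━━━━━━┓    ┃Hank Wilson │London│1000│A┃               
      ┃    ┃Dave Wilson │London│1001│I┃               
──────┨    ┃Alice Jones │NYC   │1002│A┃               
      ┃    ┃Carol Smith │London│1003│A┃               
·██···┃    ┃Dave Jones  │Berlin│1004│C┃               
█·█···┃    ┃Bob Davis   │Sydney│1005│I┃               
█·····┃    ┃Bob Jones   │Tokyo │1006│P┃               
·█·███┃    ┗━━━━━━━━━━━━━━━━━━━━━━━━━━┛               
······┃                                               
······┃                                               
█·█···┃                                               


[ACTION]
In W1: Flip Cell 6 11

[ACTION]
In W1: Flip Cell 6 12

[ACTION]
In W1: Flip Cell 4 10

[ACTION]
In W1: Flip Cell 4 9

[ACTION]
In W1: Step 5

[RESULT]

                                                      
                                                      
                                                      
                                                      
                                                      
           ┏━━━━━━━━━━━━━━━━━━━━━━━━━━┓               
           ┃ DataTable                ┃               
           ┠──────────────────────────┨               
           ┃Name        │City  │ID  │S┃               
           ┃────────────┼──────┼────┼─┃               
━━━━━━┓    ┃Hank Wilson │London│1000│A┃               
      ┃    ┃Dave Wilson │London│1001│I┃               
──────┨    ┃Alice Jones │NYC   │1002│A┃               
      ┃    ┃Carol Smith │London│1003│A┃               
···██·┃    ┃Dave Jones  │Berlin│1004│C┃               
█·····┃    ┃Bob Davis   │Sydney│1005│I┃               
██··█·┃    ┃Bob Jones   │Tokyo │1006│P┃               
█··███┃    ┗━━━━━━━━━━━━━━━━━━━━━━━━━━┛               
█··███┃                                               
██····┃                                               
█·█···┃                                               


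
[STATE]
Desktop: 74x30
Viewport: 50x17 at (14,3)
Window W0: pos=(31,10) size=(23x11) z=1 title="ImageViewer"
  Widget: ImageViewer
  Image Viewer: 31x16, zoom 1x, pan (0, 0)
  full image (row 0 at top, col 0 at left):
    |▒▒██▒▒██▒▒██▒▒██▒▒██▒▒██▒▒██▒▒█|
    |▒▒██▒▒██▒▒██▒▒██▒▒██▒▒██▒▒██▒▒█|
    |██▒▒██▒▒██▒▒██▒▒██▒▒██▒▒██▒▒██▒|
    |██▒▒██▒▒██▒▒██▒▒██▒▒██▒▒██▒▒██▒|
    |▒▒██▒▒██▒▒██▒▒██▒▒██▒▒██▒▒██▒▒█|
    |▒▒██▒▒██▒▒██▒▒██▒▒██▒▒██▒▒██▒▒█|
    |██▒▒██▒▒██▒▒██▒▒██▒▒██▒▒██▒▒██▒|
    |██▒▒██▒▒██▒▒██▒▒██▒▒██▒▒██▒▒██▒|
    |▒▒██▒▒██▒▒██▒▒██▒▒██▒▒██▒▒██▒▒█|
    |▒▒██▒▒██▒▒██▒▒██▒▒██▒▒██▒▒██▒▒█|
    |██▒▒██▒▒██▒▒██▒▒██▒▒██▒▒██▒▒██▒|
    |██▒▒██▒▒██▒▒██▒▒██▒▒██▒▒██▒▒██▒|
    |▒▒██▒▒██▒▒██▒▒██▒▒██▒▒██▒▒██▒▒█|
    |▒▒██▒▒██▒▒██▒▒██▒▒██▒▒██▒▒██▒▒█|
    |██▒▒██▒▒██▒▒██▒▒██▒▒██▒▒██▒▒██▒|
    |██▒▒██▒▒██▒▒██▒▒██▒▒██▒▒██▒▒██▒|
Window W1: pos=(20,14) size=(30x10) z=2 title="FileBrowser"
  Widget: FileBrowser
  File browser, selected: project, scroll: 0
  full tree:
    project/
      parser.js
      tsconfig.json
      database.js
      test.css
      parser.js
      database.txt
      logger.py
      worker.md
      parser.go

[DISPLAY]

                                                  
                                                  
                                                  
                                                  
                                                  
                                                  
                                                  
                 ┏━━━━━━━━━━━━━━━━━━━━━┓          
                 ┃ ImageViewer         ┃          
                 ┠─────────────────────┨          
                 ┃▒▒██▒▒██▒▒██▒▒██▒▒██▒┃          
      ┏━━━━━━━━━━━━━━━━━━━━━━━━━━━━┓██▒┃          
      ┃ FileBrowser                ┃▒▒█┃          
      ┠────────────────────────────┨▒▒█┃          
      ┃> [-] project/              ┃██▒┃          
      ┃    parser.js               ┃██▒┃          
      ┃    tsconfig.json           ┃▒▒█┃          


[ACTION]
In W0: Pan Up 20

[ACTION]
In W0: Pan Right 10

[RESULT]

                                                  
                                                  
                                                  
                                                  
                                                  
                                                  
                                                  
                 ┏━━━━━━━━━━━━━━━━━━━━━┓          
                 ┃ ImageViewer         ┃          
                 ┠─────────────────────┨          
                 ┃██▒▒██▒▒██▒▒██▒▒██▒▒█┃          
      ┏━━━━━━━━━━━━━━━━━━━━━━━━━━━━┓▒▒█┃          
      ┃ FileBrowser                ┃██▒┃          
      ┠────────────────────────────┨██▒┃          
      ┃> [-] project/              ┃▒▒█┃          
      ┃    parser.js               ┃▒▒█┃          
      ┃    tsconfig.json           ┃██▒┃          


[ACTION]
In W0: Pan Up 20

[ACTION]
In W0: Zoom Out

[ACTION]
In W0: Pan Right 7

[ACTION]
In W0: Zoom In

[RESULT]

                                                  
                                                  
                                                  
                                                  
                                                  
                                                  
                                                  
                 ┏━━━━━━━━━━━━━━━━━━━━━┓          
                 ┃ ImageViewer         ┃          
                 ┠─────────────────────┨          
                 ┃▒▒▒████▒▒▒▒████▒▒▒▒██┃          
      ┏━━━━━━━━━━━━━━━━━━━━━━━━━━━━┓▒██┃          
      ┃ FileBrowser                ┃▒██┃          
      ┠────────────────────────────┨▒██┃          
      ┃> [-] project/              ┃█▒▒┃          
      ┃    parser.js               ┃█▒▒┃          
      ┃    tsconfig.json           ┃█▒▒┃          


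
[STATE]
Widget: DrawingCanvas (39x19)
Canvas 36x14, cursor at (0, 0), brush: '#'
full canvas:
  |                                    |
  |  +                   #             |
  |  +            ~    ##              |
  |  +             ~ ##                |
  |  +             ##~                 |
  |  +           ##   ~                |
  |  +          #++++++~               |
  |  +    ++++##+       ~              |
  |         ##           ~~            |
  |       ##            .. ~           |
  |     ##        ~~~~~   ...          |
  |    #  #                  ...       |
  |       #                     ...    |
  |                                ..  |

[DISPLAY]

+                                      
  +                   #                
  +            ~    ##                 
  +             ~ ##                   
  +             ##~                    
  +           ##   ~                   
  +          #++++++~                  
  +    ++++##+       ~                 
         ##           ~~               
       ##            .. ~              
     ##        ~~~~~   ...             
    #  #                  ...          
       #                     ...       
                                ..     
                                       
                                       
                                       
                                       
                                       


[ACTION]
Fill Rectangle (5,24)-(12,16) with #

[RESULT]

+                                      
  +                   #                
  +            ~    ##                 
  +             ~ ##                   
  +             ##~                    
  +           ###########              
  +          #++#########              
  +    ++++##+  #########              
         ##     #########              
       ##       #########              
     ##        ~#########.             
    #  #        ######### ...          
       #        #########    ...       
                                ..     
                                       
                                       
                                       
                                       
                                       


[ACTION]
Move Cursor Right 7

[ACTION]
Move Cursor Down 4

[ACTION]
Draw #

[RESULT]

                                       
  +                   #                
  +            ~    ##                 
  +             ~ ##                   
  +    #        ##~                    
  +           ###########              
  +          #++#########              
  +    ++++##+  #########              
         ##     #########              
       ##       #########              
     ##        ~#########.             
    #  #        ######### ...          
       #        #########    ...       
                                ..     
                                       
                                       
                                       
                                       
                                       


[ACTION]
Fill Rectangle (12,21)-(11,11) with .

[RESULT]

                                       
  +                   #                
  +            ~    ##                 
  +             ~ ##                   
  +    #        ##~                    
  +           ###########              
  +          #++#########              
  +    ++++##+  #########              
         ##     #########              
       ##       #########              
     ##        ~#########.             
    #  #   ...........### ...          
       #   ...........###    ...       
                                ..     
                                       
                                       
                                       
                                       
                                       


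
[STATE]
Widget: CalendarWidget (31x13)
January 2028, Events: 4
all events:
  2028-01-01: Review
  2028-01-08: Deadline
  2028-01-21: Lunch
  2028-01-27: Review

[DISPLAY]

          January 2028         
Mo Tu We Th Fr Sa Su           
                1*  2          
 3  4  5  6  7  8*  9          
10 11 12 13 14 15 16           
17 18 19 20 21* 22 23          
24 25 26 27* 28 29 30          
31                             
                               
                               
                               
                               
                               


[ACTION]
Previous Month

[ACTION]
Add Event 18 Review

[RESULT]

         December 2027         
Mo Tu We Th Fr Sa Su           
       1  2  3  4  5           
 6  7  8  9 10 11 12           
13 14 15 16 17 18* 19          
20 21 22 23 24 25 26           
27 28 29 30 31                 
                               
                               
                               
                               
                               
                               


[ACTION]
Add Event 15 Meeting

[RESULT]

         December 2027         
Mo Tu We Th Fr Sa Su           
       1  2  3  4  5           
 6  7  8  9 10 11 12           
13 14 15* 16 17 18* 19         
20 21 22 23 24 25 26           
27 28 29 30 31                 
                               
                               
                               
                               
                               
                               


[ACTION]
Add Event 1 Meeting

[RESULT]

         December 2027         
Mo Tu We Th Fr Sa Su           
       1*  2  3  4  5          
 6  7  8  9 10 11 12           
13 14 15* 16 17 18* 19         
20 21 22 23 24 25 26           
27 28 29 30 31                 
                               
                               
                               
                               
                               
                               


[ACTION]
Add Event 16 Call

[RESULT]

         December 2027         
Mo Tu We Th Fr Sa Su           
       1*  2  3  4  5          
 6  7  8  9 10 11 12           
13 14 15* 16* 17 18* 19        
20 21 22 23 24 25 26           
27 28 29 30 31                 
                               
                               
                               
                               
                               
                               


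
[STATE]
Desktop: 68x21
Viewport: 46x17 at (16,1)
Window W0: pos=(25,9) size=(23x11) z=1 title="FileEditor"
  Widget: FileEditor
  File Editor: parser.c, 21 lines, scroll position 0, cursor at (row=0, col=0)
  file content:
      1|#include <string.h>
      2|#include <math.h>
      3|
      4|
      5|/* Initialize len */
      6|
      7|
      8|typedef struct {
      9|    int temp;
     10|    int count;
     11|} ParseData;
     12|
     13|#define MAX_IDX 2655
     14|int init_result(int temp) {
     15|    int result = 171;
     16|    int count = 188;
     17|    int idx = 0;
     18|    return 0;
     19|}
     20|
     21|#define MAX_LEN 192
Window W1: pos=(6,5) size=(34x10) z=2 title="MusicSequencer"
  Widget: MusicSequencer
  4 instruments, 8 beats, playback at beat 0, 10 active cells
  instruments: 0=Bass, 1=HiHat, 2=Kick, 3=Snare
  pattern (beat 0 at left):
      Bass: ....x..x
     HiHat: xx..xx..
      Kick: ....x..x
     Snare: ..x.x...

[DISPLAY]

                                              
                                              
                                              
                                              
━━━━━━━━━━━━━━━━━━━━━━━┓                      
uencer                 ┃                      
───────────────────────┨                      
34567                  ┃                      
·█··█                  ┃━━━━━━━┓              
·██··                  ┃       ┃              
·█··█                  ┃───────┨              
·█···                  ┃ng.h> ▲┃              
                       ┃.h>   █┃              
━━━━━━━━━━━━━━━━━━━━━━━┛      ░┃              
         ┃                    ░┃              
         ┃/* Initialize len */░┃              
         ┃                    ░┃              


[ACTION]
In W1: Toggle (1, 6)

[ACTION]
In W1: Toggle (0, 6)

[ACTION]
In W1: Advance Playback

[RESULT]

                                              
                                              
                                              
                                              
━━━━━━━━━━━━━━━━━━━━━━━┓                      
uencer                 ┃                      
───────────────────────┨                      
34567                  ┃                      
·█·██                  ┃━━━━━━━┓              
·███·                  ┃       ┃              
·█··█                  ┃───────┨              
·█···                  ┃ng.h> ▲┃              
                       ┃.h>   █┃              
━━━━━━━━━━━━━━━━━━━━━━━┛      ░┃              
         ┃                    ░┃              
         ┃/* Initialize len */░┃              
         ┃                    ░┃              


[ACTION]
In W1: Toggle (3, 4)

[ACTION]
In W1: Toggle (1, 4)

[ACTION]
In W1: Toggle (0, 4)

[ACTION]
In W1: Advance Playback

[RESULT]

                                              
                                              
                                              
                                              
━━━━━━━━━━━━━━━━━━━━━━━┓                      
uencer                 ┃                      
───────────────────────┨                      
34567                  ┃                      
···██                  ┃━━━━━━━┓              
··██·                  ┃       ┃              
·█··█                  ┃───────┨              
·····                  ┃ng.h> ▲┃              
                       ┃.h>   █┃              
━━━━━━━━━━━━━━━━━━━━━━━┛      ░┃              
         ┃                    ░┃              
         ┃/* Initialize len */░┃              
         ┃                    ░┃              


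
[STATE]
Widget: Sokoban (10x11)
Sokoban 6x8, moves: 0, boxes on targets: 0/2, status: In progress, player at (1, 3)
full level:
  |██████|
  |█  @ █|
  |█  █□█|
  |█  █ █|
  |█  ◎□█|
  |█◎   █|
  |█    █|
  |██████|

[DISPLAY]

██████    
█  @ █    
█  █□█    
█  █ █    
█  ◎□█    
█◎   █    
█    █    
██████    
Moves: 0  
          
          


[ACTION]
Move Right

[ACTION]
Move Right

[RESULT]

██████    
█   @█    
█  █□█    
█  █ █    
█  ◎□█    
█◎   █    
█    █    
██████    
Moves: 1  
          
          
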